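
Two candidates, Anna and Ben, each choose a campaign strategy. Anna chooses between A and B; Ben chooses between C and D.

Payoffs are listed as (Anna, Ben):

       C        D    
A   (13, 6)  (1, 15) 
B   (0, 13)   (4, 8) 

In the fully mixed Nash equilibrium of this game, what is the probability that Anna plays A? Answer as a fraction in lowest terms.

5/14

Let r be the probability that Anna plays A. In a completely mixed equilibrium, Ben must be indifferent between C and D.
Ben's expected payoff from C is 6r + 13(1−r); from D it is 15r + 8(1−r).
Setting these equal: −7r + 13 = 7r + 8, so r = 5/14.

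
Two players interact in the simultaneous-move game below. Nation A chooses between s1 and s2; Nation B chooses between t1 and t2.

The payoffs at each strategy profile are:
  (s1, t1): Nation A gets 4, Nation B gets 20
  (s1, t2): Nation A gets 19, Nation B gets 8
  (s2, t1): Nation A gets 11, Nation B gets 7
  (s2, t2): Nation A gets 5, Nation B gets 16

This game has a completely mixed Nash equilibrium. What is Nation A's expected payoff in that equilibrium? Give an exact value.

9

First find y, the probability Nation B plays t1, from Nation A's indifference between s1 and s2: 4y + 19(1−y) = 11y + 5(1−y), giving y = 2/3.
Since Nation A is indifferent in equilibrium, Nation A's expected payoff equals the payoff from either row against (2/3, 1/3). Using s1: 4(2/3) + 19(1/3) = 9.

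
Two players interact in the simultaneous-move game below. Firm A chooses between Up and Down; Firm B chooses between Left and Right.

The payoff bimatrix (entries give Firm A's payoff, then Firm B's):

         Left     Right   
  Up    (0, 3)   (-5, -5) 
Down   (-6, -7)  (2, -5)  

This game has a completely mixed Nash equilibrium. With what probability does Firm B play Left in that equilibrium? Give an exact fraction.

Let q be the probability that Firm B plays Left. In a completely mixed equilibrium, Firm A must be indifferent between Up and Down.
Firm A's expected payoff from Up is −5(1−q); from Down it is −6q + 2(1−q).
Setting these equal: 5q − 5 = −8q + 2, so q = 7/13.

7/13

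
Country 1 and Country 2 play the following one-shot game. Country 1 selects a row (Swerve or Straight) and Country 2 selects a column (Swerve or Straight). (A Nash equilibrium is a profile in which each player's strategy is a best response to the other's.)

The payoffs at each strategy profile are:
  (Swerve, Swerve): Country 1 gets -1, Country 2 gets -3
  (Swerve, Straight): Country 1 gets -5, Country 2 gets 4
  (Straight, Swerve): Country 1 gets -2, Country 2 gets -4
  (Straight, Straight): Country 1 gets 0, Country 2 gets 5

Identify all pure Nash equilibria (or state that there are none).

(Swerve, Swerve): Country 2 prefers Straight (4 > -3) — not an equilibrium.
(Swerve, Straight): Country 1 prefers Straight (0 > -5) — not an equilibrium.
(Straight, Swerve): Country 1 prefers Swerve (-1 > -2); Country 2 prefers Straight (5 > -4) — not an equilibrium.
(Straight, Straight): Country 1 gets 0 ≥ -5 from Swerve, and Country 2 gets 5 ≥ -4 from Swerve — Nash equilibrium.

(Straight, Straight)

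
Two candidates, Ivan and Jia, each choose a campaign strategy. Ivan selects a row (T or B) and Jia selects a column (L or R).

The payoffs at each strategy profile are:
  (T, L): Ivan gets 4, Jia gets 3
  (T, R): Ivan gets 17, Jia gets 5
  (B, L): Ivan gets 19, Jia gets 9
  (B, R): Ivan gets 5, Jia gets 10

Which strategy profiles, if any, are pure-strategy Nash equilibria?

(T, R)

(T, L): Ivan prefers B (19 > 4); Jia prefers R (5 > 3) — not an equilibrium.
(T, R): Ivan gets 17 ≥ 5 from B, and Jia gets 5 ≥ 3 from L — Nash equilibrium.
(B, L): Jia prefers R (10 > 9) — not an equilibrium.
(B, R): Ivan prefers T (17 > 5) — not an equilibrium.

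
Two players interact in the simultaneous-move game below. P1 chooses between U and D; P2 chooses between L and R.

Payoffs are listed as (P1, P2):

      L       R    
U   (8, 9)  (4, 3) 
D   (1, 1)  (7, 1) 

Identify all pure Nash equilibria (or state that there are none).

(U, L): P1 gets 8 ≥ 1 from D, and P2 gets 9 ≥ 3 from R — Nash equilibrium.
(U, R): P1 prefers D (7 > 4); P2 prefers L (9 > 3) — not an equilibrium.
(D, L): P1 prefers U (8 > 1) — not an equilibrium.
(D, R): P1 gets 7 ≥ 4 from U, and P2 gets 1 ≥ 1 from L — Nash equilibrium.

(U, L) and (D, R)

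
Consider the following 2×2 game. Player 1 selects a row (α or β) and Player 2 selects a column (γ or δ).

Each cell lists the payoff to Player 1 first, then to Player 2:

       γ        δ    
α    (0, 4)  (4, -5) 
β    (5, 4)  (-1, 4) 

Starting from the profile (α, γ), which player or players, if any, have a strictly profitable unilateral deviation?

Player 1 at (α, γ) earns 0; deviating to β yields 5 — a strict improvement.
Player 2 earns 4; deviating to δ yields -5 — not better.
Only Player 1 has a strictly profitable deviation.

Player 1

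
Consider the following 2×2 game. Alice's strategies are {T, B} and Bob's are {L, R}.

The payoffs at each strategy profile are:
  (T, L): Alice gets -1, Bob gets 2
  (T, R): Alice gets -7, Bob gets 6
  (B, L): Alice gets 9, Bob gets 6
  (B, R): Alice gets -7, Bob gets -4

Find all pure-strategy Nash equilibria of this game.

(T, R) and (B, L)

(T, L): Alice prefers B (9 > -1); Bob prefers R (6 > 2) — not an equilibrium.
(T, R): Alice gets -7 ≥ -7 from B, and Bob gets 6 ≥ 2 from L — Nash equilibrium.
(B, L): Alice gets 9 ≥ -1 from T, and Bob gets 6 ≥ -4 from R — Nash equilibrium.
(B, R): Bob prefers L (6 > -4) — not an equilibrium.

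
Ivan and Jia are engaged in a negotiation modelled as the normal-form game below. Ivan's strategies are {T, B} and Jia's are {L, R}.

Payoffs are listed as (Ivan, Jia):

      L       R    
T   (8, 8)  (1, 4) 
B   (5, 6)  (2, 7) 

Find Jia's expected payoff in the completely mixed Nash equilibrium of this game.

First find x, the probability Ivan plays T, from Jia's indifference between L and R: 8x + 6(1−x) = 4x + 7(1−x), giving x = 1/5.
Since Jia is indifferent in equilibrium, Jia's expected payoff equals the payoff from either column against (1/5, 4/5). Using L: 8(1/5) + 6(4/5) = 32/5.

32/5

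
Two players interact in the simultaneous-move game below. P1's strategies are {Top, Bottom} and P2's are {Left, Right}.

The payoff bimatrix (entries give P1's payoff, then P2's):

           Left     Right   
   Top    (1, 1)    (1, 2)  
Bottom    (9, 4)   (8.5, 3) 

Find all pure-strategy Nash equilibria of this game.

(Top, Left): P1 prefers Bottom (9 > 1); P2 prefers Right (2 > 1) — not an equilibrium.
(Top, Right): P1 prefers Bottom (8.5 > 1) — not an equilibrium.
(Bottom, Left): P1 gets 9 ≥ 1 from Top, and P2 gets 4 ≥ 3 from Right — Nash equilibrium.
(Bottom, Right): P2 prefers Left (4 > 3) — not an equilibrium.

(Bottom, Left)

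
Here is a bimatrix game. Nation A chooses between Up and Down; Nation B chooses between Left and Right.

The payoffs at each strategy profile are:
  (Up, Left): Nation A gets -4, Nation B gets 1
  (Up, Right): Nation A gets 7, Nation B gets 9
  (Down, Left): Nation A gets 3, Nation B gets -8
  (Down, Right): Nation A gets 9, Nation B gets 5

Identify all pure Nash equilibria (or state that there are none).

(Up, Left): Nation A prefers Down (3 > -4); Nation B prefers Right (9 > 1) — not an equilibrium.
(Up, Right): Nation A prefers Down (9 > 7) — not an equilibrium.
(Down, Left): Nation B prefers Right (5 > -8) — not an equilibrium.
(Down, Right): Nation A gets 9 ≥ 7 from Up, and Nation B gets 5 ≥ -8 from Left — Nash equilibrium.

(Down, Right)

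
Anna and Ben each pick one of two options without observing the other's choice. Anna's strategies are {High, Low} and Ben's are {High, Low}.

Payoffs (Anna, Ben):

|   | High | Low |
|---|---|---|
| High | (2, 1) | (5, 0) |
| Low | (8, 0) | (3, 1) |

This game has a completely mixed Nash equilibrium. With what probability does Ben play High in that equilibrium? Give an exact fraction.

1/4

Let y be the probability that Ben plays High. In a completely mixed equilibrium, Anna must be indifferent between High and Low.
Anna's expected payoff from High is 2y + 5(1−y); from Low it is 8y + 3(1−y).
Setting these equal: −3y + 5 = 5y + 3, so y = 1/4.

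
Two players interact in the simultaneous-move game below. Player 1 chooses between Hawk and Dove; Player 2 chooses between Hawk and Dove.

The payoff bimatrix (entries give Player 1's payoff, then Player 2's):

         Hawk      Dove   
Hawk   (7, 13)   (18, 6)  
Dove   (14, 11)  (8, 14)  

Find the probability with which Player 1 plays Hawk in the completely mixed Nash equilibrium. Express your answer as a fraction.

Let p be the probability that Player 1 plays Hawk. In a completely mixed equilibrium, Player 2 must be indifferent between Hawk and Dove.
Player 2's expected payoff from Hawk is 13p + 11(1−p); from Dove it is 6p + 14(1−p).
Setting these equal: 2p + 11 = −8p + 14, so p = 3/10.

3/10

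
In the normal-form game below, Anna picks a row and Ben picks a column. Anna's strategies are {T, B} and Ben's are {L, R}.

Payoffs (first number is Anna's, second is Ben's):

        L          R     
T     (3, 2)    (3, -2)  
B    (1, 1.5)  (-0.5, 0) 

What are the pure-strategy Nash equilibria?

(T, L): Anna gets 3 ≥ 1 from B, and Ben gets 2 ≥ -2 from R — Nash equilibrium.
(T, R): Ben prefers L (2 > -2) — not an equilibrium.
(B, L): Anna prefers T (3 > 1) — not an equilibrium.
(B, R): Anna prefers T (3 > -0.5); Ben prefers L (1.5 > 0) — not an equilibrium.

(T, L)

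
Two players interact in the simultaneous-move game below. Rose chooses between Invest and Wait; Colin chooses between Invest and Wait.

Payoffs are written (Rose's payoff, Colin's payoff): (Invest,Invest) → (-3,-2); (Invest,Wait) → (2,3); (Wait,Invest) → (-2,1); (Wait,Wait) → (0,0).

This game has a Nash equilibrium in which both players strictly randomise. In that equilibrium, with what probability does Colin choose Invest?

2/3

Let y be the probability that Colin plays Invest. In a completely mixed equilibrium, Rose must be indifferent between Invest and Wait.
Rose's expected payoff from Invest is −3y + 2(1−y); from Wait it is −2y.
Setting these equal: −5y + 2 = −2y, so y = 2/3.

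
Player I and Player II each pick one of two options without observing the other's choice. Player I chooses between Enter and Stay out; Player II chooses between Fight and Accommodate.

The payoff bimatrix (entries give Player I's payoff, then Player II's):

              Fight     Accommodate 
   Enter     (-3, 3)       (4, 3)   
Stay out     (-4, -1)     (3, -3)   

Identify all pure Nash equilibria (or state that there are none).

(Enter, Fight) and (Enter, Accommodate)

(Enter, Fight): Player I gets -3 ≥ -4 from Stay out, and Player II gets 3 ≥ 3 from Accommodate — Nash equilibrium.
(Enter, Accommodate): Player I gets 4 ≥ 3 from Stay out, and Player II gets 3 ≥ 3 from Fight — Nash equilibrium.
(Stay out, Fight): Player I prefers Enter (-3 > -4) — not an equilibrium.
(Stay out, Accommodate): Player I prefers Enter (4 > 3); Player II prefers Fight (-1 > -3) — not an equilibrium.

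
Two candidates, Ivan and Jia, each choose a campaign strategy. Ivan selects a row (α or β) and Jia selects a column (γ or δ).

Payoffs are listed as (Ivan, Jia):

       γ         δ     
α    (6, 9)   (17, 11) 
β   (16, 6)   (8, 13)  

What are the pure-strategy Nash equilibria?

(α, δ)

(α, γ): Ivan prefers β (16 > 6); Jia prefers δ (11 > 9) — not an equilibrium.
(α, δ): Ivan gets 17 ≥ 8 from β, and Jia gets 11 ≥ 9 from γ — Nash equilibrium.
(β, γ): Jia prefers δ (13 > 6) — not an equilibrium.
(β, δ): Ivan prefers α (17 > 8) — not an equilibrium.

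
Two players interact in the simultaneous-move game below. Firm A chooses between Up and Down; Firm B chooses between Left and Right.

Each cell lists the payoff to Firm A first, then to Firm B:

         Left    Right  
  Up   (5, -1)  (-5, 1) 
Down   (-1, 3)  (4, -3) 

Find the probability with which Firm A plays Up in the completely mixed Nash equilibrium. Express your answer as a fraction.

Let r be the probability that Firm A plays Up. In a completely mixed equilibrium, Firm B must be indifferent between Left and Right.
Firm B's expected payoff from Left is −r + 3(1−r); from Right it is r − 3(1−r).
Setting these equal: −4r + 3 = 4r − 3, so r = 3/4.

3/4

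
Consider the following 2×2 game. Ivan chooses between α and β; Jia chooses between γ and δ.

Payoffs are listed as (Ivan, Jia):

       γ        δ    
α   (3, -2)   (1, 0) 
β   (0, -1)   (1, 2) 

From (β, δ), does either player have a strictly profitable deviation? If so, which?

Ivan at (β, δ) earns 1; deviating to α yields 1 — not better.
Jia earns 2; deviating to γ yields -1 — not better.
Neither player can strictly improve; the profile is a Nash equilibrium.

Neither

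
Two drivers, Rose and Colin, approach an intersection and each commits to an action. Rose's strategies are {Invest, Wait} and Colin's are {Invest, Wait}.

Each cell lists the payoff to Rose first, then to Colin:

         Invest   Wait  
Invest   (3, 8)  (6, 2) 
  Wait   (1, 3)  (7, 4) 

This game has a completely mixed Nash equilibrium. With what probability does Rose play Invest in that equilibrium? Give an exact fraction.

1/7

Let x be the probability that Rose plays Invest. In a completely mixed equilibrium, Colin must be indifferent between Invest and Wait.
Colin's expected payoff from Invest is 8x + 3(1−x); from Wait it is 2x + 4(1−x).
Setting these equal: 5x + 3 = −2x + 4, so x = 1/7.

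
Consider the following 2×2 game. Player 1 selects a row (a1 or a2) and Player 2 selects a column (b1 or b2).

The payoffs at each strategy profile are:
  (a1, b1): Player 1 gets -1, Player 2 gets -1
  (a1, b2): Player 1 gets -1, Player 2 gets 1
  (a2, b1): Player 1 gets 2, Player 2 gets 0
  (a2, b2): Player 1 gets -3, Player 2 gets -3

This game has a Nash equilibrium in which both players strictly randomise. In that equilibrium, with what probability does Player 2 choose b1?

Let c be the probability that Player 2 plays b1. In a completely mixed equilibrium, Player 1 must be indifferent between a1 and a2.
Player 1's expected payoff from a1 is −c − (1−c); from a2 it is 2c − 3(1−c).
Setting these equal: -1 = 5c − 3, so c = 2/5.

2/5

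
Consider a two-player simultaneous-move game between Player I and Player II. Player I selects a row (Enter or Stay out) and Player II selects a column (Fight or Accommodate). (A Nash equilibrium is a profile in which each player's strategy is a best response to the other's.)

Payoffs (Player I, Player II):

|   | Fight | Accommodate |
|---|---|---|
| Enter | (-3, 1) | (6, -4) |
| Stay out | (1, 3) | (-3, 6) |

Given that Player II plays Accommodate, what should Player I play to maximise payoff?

Enter

Against Accommodate, Player I earns 6 from Enter and -3 from Stay out.
So Enter is the best response.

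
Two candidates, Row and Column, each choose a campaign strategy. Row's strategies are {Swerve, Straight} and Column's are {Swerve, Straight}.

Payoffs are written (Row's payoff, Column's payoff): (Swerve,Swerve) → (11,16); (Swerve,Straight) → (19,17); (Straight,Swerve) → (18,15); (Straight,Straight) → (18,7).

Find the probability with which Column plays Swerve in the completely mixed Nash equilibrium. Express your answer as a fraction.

Let q be the probability that Column plays Swerve. In a completely mixed equilibrium, Row must be indifferent between Swerve and Straight.
Row's expected payoff from Swerve is 11q + 19(1−q); from Straight it is 18q + 18(1−q).
Setting these equal: −8q + 19 = 18, so q = 1/8.

1/8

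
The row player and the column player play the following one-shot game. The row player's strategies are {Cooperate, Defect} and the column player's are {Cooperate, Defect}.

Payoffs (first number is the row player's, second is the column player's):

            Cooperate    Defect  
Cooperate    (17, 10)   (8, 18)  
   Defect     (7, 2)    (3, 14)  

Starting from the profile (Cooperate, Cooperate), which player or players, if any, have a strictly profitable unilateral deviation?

The row player at (Cooperate, Cooperate) earns 17; deviating to Defect yields 7 — not better.
The column player earns 10; deviating to Defect yields 18 — a strict improvement.
Only the column player has a strictly profitable deviation.

The column player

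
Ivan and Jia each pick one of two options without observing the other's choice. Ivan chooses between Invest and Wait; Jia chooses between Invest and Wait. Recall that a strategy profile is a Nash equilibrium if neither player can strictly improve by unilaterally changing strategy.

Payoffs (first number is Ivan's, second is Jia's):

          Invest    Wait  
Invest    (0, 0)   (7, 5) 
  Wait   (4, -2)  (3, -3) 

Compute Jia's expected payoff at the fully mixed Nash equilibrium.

First find p, the probability Ivan plays Invest, from Jia's indifference between Invest and Wait: −2(1−p) = 5p − 3(1−p), giving p = 1/6.
Since Jia is indifferent in equilibrium, Jia's expected payoff equals the payoff from either column against (1/6, 5/6). Using Invest: −2(5/6) = -5/3.

-5/3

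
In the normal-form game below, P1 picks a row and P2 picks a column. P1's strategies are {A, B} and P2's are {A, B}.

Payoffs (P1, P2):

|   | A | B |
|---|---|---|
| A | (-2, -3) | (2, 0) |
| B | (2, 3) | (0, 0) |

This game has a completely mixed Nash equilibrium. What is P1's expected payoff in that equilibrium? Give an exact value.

First find q, the probability P2 plays A, from P1's indifference between A and B: −2q + 2(1−q) = 2q, giving q = 1/3.
Since P1 is indifferent in equilibrium, P1's expected payoff equals the payoff from either row against (1/3, 2/3). Using A: −2(1/3) + 2(2/3) = 2/3.

2/3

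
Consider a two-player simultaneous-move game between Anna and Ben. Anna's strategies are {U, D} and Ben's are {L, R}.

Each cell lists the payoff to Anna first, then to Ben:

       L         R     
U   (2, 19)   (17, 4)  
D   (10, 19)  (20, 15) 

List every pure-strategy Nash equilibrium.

(U, L): Anna prefers D (10 > 2) — not an equilibrium.
(U, R): Anna prefers D (20 > 17); Ben prefers L (19 > 4) — not an equilibrium.
(D, L): Anna gets 10 ≥ 2 from U, and Ben gets 19 ≥ 15 from R — Nash equilibrium.
(D, R): Ben prefers L (19 > 15) — not an equilibrium.

(D, L)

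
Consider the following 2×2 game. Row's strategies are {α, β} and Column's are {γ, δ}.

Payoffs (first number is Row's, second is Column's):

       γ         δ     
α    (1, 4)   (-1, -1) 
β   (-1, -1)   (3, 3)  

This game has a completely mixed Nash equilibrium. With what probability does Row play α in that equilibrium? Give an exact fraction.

4/9

Let x be the probability that Row plays α. In a completely mixed equilibrium, Column must be indifferent between γ and δ.
Column's expected payoff from γ is 4x − (1−x); from δ it is −x + 3(1−x).
Setting these equal: 5x − 1 = −4x + 3, so x = 4/9.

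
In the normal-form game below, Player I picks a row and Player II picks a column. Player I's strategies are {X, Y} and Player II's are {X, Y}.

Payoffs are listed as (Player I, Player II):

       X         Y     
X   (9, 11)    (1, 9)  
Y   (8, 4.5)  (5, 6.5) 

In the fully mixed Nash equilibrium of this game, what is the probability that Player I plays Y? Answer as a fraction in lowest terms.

1/2

Let x be the probability that Player I plays X. In a completely mixed equilibrium, Player II must be indifferent between X and Y.
Player II's expected payoff from X is 11x + 4.5(1−x); from Y it is 9x + 6.5(1−x).
Setting these equal: 6.5x + 4.5 = 2.5x + 6.5, so x = 1/2.
Therefore Player I plays Y with probability 1 − 1/2 = 1/2.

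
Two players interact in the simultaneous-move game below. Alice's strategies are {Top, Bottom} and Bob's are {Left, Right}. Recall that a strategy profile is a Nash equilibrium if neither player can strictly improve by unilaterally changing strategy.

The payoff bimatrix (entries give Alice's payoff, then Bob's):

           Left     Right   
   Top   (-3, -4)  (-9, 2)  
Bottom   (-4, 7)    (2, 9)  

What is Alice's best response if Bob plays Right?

Against Right, Alice earns -9 from Top and 2 from Bottom.
So Bottom is the best response.

Bottom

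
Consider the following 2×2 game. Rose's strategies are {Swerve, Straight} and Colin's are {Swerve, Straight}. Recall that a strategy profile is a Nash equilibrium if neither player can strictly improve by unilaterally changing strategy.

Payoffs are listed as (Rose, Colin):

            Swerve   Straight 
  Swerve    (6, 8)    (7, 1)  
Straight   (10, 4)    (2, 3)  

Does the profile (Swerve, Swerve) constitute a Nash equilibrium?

At (Swerve, Swerve), Rose earns 6; switching to Straight would give 10, so Rose would deviate.
Colin earns 8; switching to Straight would give 1, so Colin has no profitable deviation.
Since at least one player can profitably deviate, this is not a Nash equilibrium.

No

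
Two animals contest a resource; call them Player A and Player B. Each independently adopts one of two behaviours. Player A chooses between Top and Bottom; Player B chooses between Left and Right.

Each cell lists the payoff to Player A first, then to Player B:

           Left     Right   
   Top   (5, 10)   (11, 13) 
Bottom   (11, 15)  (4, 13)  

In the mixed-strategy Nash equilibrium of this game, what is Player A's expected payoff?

101/13

First find q, the probability Player B plays Left, from Player A's indifference between Top and Bottom: 5q + 11(1−q) = 11q + 4(1−q), giving q = 7/13.
Since Player A is indifferent in equilibrium, Player A's expected payoff equals the payoff from either row against (7/13, 6/13). Using Top: 5(7/13) + 11(6/13) = 101/13.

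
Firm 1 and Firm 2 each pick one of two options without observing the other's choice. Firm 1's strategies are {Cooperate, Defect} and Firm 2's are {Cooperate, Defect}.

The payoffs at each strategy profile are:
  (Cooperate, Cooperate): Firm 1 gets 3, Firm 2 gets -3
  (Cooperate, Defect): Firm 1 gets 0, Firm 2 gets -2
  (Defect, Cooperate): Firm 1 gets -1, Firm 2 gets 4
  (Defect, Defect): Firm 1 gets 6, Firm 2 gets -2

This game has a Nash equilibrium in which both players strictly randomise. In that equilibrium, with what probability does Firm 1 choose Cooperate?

6/7

Let x be the probability that Firm 1 plays Cooperate. In a completely mixed equilibrium, Firm 2 must be indifferent between Cooperate and Defect.
Firm 2's expected payoff from Cooperate is −3x + 4(1−x); from Defect it is −2x − 2(1−x).
Setting these equal: −7x + 4 = -2, so x = 6/7.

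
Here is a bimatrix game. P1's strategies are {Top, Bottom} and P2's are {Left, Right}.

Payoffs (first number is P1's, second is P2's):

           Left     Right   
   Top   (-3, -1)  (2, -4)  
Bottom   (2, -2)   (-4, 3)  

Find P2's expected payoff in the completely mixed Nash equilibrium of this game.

First find p, the probability P1 plays Top, from P2's indifference between Left and Right: −p − 2(1−p) = −4p + 3(1−p), giving p = 5/8.
Since P2 is indifferent in equilibrium, P2's expected payoff equals the payoff from either column against (5/8, 3/8). Using Left: −(5/8) − 2(3/8) = -11/8.

-11/8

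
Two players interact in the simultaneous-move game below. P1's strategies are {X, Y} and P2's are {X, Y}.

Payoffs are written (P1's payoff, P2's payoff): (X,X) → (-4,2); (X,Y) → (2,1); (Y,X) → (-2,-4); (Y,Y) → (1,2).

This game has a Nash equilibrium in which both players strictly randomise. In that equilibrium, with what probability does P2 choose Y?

2/3

Let c be the probability that P2 plays X. In a completely mixed equilibrium, P1 must be indifferent between X and Y.
P1's expected payoff from X is −4c + 2(1−c); from Y it is −2c + (1−c).
Setting these equal: −6c + 2 = −3c + 1, so c = 1/3.
Therefore P2 plays Y with probability 1 − 1/3 = 2/3.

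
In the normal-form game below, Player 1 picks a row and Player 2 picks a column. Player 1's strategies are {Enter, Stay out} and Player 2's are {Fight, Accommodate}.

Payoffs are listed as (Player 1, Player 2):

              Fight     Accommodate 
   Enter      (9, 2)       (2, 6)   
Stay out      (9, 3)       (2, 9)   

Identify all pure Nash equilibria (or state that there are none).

(Enter, Fight): Player 2 prefers Accommodate (6 > 2) — not an equilibrium.
(Enter, Accommodate): Player 1 gets 2 ≥ 2 from Stay out, and Player 2 gets 6 ≥ 2 from Fight — Nash equilibrium.
(Stay out, Fight): Player 2 prefers Accommodate (9 > 3) — not an equilibrium.
(Stay out, Accommodate): Player 1 gets 2 ≥ 2 from Enter, and Player 2 gets 9 ≥ 3 from Fight — Nash equilibrium.

(Enter, Accommodate) and (Stay out, Accommodate)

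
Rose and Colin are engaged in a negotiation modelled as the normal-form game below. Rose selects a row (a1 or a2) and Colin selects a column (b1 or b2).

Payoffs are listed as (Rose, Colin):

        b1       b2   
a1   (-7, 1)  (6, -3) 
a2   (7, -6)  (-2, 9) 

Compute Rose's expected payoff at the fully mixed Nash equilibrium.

First find q, the probability Colin plays b1, from Rose's indifference between a1 and a2: −7q + 6(1−q) = 7q − 2(1−q), giving q = 4/11.
Since Rose is indifferent in equilibrium, Rose's expected payoff equals the payoff from either row against (4/11, 7/11). Using a1: −7(4/11) + 6(7/11) = 14/11.

14/11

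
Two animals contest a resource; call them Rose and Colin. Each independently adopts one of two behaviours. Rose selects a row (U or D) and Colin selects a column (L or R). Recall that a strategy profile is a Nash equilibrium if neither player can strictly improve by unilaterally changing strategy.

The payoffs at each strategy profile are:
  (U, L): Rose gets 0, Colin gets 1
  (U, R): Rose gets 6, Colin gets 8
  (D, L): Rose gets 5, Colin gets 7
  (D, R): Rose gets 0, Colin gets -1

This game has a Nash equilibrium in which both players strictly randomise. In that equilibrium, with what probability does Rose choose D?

Let r be the probability that Rose plays U. In a completely mixed equilibrium, Colin must be indifferent between L and R.
Colin's expected payoff from L is r + 7(1−r); from R it is 8r − (1−r).
Setting these equal: −6r + 7 = 9r − 1, so r = 8/15.
Therefore Rose plays D with probability 1 − 8/15 = 7/15.

7/15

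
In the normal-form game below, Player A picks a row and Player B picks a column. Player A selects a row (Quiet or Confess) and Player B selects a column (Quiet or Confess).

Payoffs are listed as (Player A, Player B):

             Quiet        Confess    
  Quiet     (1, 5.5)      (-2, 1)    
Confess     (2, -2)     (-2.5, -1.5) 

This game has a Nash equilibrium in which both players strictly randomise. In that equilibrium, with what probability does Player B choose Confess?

2/3

Let q be the probability that Player B plays Quiet. In a completely mixed equilibrium, Player A must be indifferent between Quiet and Confess.
Player A's expected payoff from Quiet is q − 2(1−q); from Confess it is 2q − 2.5(1−q).
Setting these equal: 3q − 2 = 4.5q − 2.5, so q = 1/3.
Therefore Player B plays Confess with probability 1 − 1/3 = 2/3.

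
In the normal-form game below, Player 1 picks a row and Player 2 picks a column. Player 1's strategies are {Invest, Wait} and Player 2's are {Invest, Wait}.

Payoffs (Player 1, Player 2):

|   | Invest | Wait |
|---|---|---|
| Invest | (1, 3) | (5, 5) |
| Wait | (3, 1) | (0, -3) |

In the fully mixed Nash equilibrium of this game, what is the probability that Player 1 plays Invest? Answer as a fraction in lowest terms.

Let r be the probability that Player 1 plays Invest. In a completely mixed equilibrium, Player 2 must be indifferent between Invest and Wait.
Player 2's expected payoff from Invest is 3r + (1−r); from Wait it is 5r − 3(1−r).
Setting these equal: 2r + 1 = 8r − 3, so r = 2/3.

2/3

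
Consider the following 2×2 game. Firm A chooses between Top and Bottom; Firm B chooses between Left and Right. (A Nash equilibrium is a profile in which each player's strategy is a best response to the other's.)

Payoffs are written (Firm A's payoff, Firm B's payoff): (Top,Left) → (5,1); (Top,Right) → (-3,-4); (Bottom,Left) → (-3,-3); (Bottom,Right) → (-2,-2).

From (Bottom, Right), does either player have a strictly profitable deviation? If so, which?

Neither

Firm A at (Bottom, Right) earns -2; deviating to Top yields -3 — not better.
Firm B earns -2; deviating to Left yields -3 — not better.
Neither player can strictly improve; the profile is a Nash equilibrium.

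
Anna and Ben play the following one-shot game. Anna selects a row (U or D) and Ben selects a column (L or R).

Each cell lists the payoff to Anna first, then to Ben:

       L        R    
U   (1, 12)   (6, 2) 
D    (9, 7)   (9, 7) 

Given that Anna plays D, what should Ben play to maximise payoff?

Against D, Ben earns 7 from L and 7 from R.
So either strategy is a best response.

either — both L and R are best responses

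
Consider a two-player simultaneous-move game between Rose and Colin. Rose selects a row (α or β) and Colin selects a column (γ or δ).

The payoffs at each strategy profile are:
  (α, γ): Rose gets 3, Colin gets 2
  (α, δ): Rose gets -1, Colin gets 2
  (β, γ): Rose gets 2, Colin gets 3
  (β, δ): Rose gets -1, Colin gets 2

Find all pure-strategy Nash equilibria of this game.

(α, γ): Rose gets 3 ≥ 2 from β, and Colin gets 2 ≥ 2 from δ — Nash equilibrium.
(α, δ): Rose gets -1 ≥ -1 from β, and Colin gets 2 ≥ 2 from γ — Nash equilibrium.
(β, γ): Rose prefers α (3 > 2) — not an equilibrium.
(β, δ): Colin prefers γ (3 > 2) — not an equilibrium.

(α, γ) and (α, δ)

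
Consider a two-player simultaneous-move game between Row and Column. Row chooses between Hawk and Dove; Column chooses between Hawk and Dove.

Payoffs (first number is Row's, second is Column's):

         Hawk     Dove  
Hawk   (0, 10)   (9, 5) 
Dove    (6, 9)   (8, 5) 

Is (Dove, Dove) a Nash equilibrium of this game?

At (Dove, Dove), Row earns 8; switching to Hawk would give 9, so Row would deviate.
Column earns 5; switching to Hawk would give 9, so Column would deviate.
Since at least one player can profitably deviate, this is not a Nash equilibrium.

No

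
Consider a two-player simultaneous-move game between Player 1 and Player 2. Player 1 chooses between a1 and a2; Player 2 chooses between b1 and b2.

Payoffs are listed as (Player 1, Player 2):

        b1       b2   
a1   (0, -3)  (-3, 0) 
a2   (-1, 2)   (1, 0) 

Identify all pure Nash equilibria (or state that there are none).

(a1, b1): Player 2 prefers b2 (0 > -3) — not an equilibrium.
(a1, b2): Player 1 prefers a2 (1 > -3) — not an equilibrium.
(a2, b1): Player 1 prefers a1 (0 > -1) — not an equilibrium.
(a2, b2): Player 2 prefers b1 (2 > 0) — not an equilibrium.

none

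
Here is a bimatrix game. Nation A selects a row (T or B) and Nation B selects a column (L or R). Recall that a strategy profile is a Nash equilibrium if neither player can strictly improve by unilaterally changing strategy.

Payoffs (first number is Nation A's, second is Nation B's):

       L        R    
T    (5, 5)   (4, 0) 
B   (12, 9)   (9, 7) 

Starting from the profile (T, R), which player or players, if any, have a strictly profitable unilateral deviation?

Both

Nation A at (T, R) earns 4; deviating to B yields 9 — a strict improvement.
Nation B earns 0; deviating to L yields 5 — a strict improvement.
Both Nation A and Nation B have strictly profitable deviations.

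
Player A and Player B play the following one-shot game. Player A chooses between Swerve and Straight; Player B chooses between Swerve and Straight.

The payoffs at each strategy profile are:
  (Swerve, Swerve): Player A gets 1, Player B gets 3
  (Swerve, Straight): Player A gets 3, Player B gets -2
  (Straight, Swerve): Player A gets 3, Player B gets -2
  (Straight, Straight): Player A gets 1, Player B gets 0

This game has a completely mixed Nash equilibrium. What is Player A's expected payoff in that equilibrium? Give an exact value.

2

First find y, the probability Player B plays Swerve, from Player A's indifference between Swerve and Straight: y + 3(1−y) = 3y + (1−y), giving y = 1/2.
Since Player A is indifferent in equilibrium, Player A's expected payoff equals the payoff from either row against (1/2, 1/2). Using Swerve: (1/2) + 3(1/2) = 2.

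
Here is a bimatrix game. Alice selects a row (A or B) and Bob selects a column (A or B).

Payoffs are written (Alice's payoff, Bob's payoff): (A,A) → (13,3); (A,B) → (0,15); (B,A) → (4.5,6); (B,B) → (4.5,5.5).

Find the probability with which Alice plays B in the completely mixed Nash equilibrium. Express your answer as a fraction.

24/25

Let x be the probability that Alice plays A. In a completely mixed equilibrium, Bob must be indifferent between A and B.
Bob's expected payoff from A is 3x + 6(1−x); from B it is 15x + 5.5(1−x).
Setting these equal: −3x + 6 = 9.5x + 5.5, so x = 1/25.
Therefore Alice plays B with probability 1 − 1/25 = 24/25.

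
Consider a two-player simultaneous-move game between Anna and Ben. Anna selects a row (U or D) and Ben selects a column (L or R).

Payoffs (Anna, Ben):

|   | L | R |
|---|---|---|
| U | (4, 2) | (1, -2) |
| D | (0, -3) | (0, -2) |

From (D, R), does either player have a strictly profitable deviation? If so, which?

Anna at (D, R) earns 0; deviating to U yields 1 — a strict improvement.
Ben earns -2; deviating to L yields -3 — not better.
Only Anna has a strictly profitable deviation.

Anna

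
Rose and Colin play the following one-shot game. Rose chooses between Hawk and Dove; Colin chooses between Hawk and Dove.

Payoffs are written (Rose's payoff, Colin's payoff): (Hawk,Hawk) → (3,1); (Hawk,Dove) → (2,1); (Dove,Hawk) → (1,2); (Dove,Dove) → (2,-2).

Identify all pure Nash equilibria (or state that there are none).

(Hawk, Hawk): Rose gets 3 ≥ 1 from Dove, and Colin gets 1 ≥ 1 from Dove — Nash equilibrium.
(Hawk, Dove): Rose gets 2 ≥ 2 from Dove, and Colin gets 1 ≥ 1 from Hawk — Nash equilibrium.
(Dove, Hawk): Rose prefers Hawk (3 > 1) — not an equilibrium.
(Dove, Dove): Colin prefers Hawk (2 > -2) — not an equilibrium.

(Hawk, Hawk) and (Hawk, Dove)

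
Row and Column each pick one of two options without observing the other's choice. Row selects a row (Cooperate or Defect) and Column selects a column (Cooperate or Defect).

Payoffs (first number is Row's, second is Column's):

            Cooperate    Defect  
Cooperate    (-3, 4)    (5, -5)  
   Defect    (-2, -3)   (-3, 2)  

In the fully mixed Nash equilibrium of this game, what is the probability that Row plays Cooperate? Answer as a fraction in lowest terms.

5/14

Let p be the probability that Row plays Cooperate. In a completely mixed equilibrium, Column must be indifferent between Cooperate and Defect.
Column's expected payoff from Cooperate is 4p − 3(1−p); from Defect it is −5p + 2(1−p).
Setting these equal: 7p − 3 = −7p + 2, so p = 5/14.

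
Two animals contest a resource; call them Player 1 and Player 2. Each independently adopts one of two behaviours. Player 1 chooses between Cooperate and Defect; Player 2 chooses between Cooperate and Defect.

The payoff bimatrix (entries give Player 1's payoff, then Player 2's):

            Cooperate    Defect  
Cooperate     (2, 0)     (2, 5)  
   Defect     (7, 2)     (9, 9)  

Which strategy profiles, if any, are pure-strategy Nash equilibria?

(Cooperate, Cooperate): Player 1 prefers Defect (7 > 2); Player 2 prefers Defect (5 > 0) — not an equilibrium.
(Cooperate, Defect): Player 1 prefers Defect (9 > 2) — not an equilibrium.
(Defect, Cooperate): Player 2 prefers Defect (9 > 2) — not an equilibrium.
(Defect, Defect): Player 1 gets 9 ≥ 2 from Cooperate, and Player 2 gets 9 ≥ 2 from Cooperate — Nash equilibrium.

(Defect, Defect)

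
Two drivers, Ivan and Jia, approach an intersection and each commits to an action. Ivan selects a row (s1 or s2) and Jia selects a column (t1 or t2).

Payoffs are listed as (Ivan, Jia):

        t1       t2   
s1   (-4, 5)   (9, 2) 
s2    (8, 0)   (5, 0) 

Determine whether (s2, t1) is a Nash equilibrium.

At (s2, t1), Ivan earns 8; switching to s1 would give -4, so Ivan has no profitable deviation.
Jia earns 0; switching to t2 would give 0, so Jia has no profitable deviation.
Neither player can gain by a unilateral deviation, so this profile is a Nash equilibrium.

Yes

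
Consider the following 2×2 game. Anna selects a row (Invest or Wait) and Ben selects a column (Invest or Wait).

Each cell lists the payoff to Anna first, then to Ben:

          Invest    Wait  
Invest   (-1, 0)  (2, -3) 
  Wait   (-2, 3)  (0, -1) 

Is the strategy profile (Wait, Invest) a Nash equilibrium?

No

At (Wait, Invest), Anna earns -2; switching to Invest would give -1, so Anna would deviate.
Ben earns 3; switching to Wait would give -1, so Ben has no profitable deviation.
Since at least one player can profitably deviate, this is not a Nash equilibrium.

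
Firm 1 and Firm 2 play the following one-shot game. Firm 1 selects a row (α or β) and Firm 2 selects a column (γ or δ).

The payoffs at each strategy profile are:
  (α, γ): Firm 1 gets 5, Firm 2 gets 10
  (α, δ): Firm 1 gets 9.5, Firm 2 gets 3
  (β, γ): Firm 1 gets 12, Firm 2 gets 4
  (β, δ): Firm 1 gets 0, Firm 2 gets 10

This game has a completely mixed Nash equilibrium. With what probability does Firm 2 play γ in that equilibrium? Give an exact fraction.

Let c be the probability that Firm 2 plays γ. In a completely mixed equilibrium, Firm 1 must be indifferent between α and β.
Firm 1's expected payoff from α is 5c + 9.5(1−c); from β it is 12c.
Setting these equal: −4.5c + 9.5 = 12c, so c = 19/33.

19/33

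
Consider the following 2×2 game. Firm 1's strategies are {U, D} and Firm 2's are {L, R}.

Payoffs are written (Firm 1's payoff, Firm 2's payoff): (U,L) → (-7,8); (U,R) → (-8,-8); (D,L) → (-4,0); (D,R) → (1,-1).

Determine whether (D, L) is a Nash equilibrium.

Yes

At (D, L), Firm 1 earns -4; switching to U would give -7, so Firm 1 has no profitable deviation.
Firm 2 earns 0; switching to R would give -1, so Firm 2 has no profitable deviation.
Neither player can gain by a unilateral deviation, so this profile is a Nash equilibrium.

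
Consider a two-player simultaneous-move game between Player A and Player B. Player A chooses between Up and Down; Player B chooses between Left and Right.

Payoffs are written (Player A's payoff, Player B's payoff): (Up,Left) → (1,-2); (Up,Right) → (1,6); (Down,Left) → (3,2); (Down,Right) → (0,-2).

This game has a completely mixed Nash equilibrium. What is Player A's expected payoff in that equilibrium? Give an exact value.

First find y, the probability Player B plays Left, from Player A's indifference between Up and Down: y + (1−y) = 3y, giving y = 1/3.
Since Player A is indifferent in equilibrium, Player A's expected payoff equals the payoff from either row against (1/3, 2/3). Using Up: (1/3) + (2/3) = 1.

1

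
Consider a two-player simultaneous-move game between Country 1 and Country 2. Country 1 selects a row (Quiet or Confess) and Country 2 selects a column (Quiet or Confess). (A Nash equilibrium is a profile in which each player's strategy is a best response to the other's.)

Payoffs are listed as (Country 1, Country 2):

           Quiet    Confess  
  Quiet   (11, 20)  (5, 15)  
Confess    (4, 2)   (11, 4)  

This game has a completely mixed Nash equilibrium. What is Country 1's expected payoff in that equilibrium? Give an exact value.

First find y, the probability Country 2 plays Quiet, from Country 1's indifference between Quiet and Confess: 11y + 5(1−y) = 4y + 11(1−y), giving y = 6/13.
Since Country 1 is indifferent in equilibrium, Country 1's expected payoff equals the payoff from either row against (6/13, 7/13). Using Quiet: 11(6/13) + 5(7/13) = 101/13.

101/13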